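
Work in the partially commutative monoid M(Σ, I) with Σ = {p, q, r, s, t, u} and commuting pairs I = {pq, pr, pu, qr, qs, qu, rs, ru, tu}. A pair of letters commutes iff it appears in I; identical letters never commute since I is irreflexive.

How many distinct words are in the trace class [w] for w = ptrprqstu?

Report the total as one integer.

0(p) covers ∅
1(t) covers 0:p
2(r) covers 1:t
3(p) covers 1:t
4(r) covers 2:r
5(q) covers 1:t
6(s) covers 3:p
7(t) covers 4:r, 5:q, 6:s
8(u) covers 6:s
floor of heap: 0:p
completions by unplaced set U, small U first (add the entries for U minus each lowest piece of U):
  |U|=1: {7}:1  {8}:1
  |U|=2: {4,7}:1  {5,7}:1  {7,8}:2
  |U|=3: {2,4,7}:1  {4,5,7}:2  {4,7,8}:3  {5,7,8}:3  {6,7,8}:2
  |U|=4: {2,4,5,7}:3  {2,4,7,8}:4  {3,6,7,8}:2  {4,5,7,8}:8  {4,6,7,8}:5  {5,6,7,8}:5
  |U|=5: {2,4,5,7,8}:15  {2,4,6,7,8}:9  {3,4,6,7,8}:7  {3,5,6,7,8}:7  {4,5,6,7,8}:18
  |U|=6: {2,3,4,6,7,8}:16  {2,4,5,6,7,8}:42  {3,4,5,6,7,8}:32
  |U|=7: {2,3,4,5,6,7,8}:90
  start at 0(p): 90

90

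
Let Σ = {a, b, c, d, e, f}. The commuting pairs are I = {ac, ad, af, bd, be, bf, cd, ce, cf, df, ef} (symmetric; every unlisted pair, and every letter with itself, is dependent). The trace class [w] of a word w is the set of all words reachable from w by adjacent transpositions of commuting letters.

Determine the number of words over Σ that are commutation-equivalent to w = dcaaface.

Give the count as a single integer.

672

#0=d has no predecessor
#1=c has no predecessor
#2=a has no predecessor
#3=a depends on [2:a]
#4=f has no predecessor
#5=a depends on [3:a]
#6=c depends on [1:c]
#7=e depends on [0:d, 5:a]
sources: [0:d, 1:c, 2:a, 4:f]
N(rest) = Σ N(rest − s) over sources s of rest; N(one piece) = 1:
  size 1 → [4]=1  [6]=1  [7]=1
  size 2 → [0,7]=1  [1,6]=1  [4,6]=2  [4,7]=2  [5,7]=1  [6,7]=2
  size 3 → [0,4,7]=3  [0,5,7]=2  [0,6,7]=3  [1,4,6]=3  [1,6,7]=3  [3,5,7]=1  [4,5,7]=3  [4,6,7]=6  [5,6,7]=3
  size 4 → [0,1,6,7]=6  [0,3,5,7]=3  [0,4,5,7]=8  [0,4,6,7]=12  [0,5,6,7]=8  [1,4,6,7]=12  [1,5,6,7]=6  [2,3,5,7]=1  [3,4,5,7]=4  [3,5,6,7]=4  [4,5,6,7]=12
  size 5 → [0,1,4,6,7]=30  [0,1,5,6,7]=20  [0,2,3,5,7]=4  [0,3,4,5,7]=15  [0,3,5,6,7]=15  [0,4,5,6,7]=40  [1,3,5,6,7]=10  [1,4,5,6,7]=30  [2,3,4,5,7]=5  [2,3,5,6,7]=5  [3,4,5,6,7]=20
  size 6 → [0,1,3,5,6,7]=45  [0,1,4,5,6,7]=120  [0,2,3,4,5,7]=24  [0,2,3,5,6,7]=24  [0,3,4,5,6,7]=90  [1,2,3,5,6,7]=15  [1,3,4,5,6,7]=60  [2,3,4,5,6,7]=30
  first=0(d) contributes 105
  first=1(c) contributes 168
  first=2(a) contributes 315
  first=4(f) contributes 84
|[w]| = 672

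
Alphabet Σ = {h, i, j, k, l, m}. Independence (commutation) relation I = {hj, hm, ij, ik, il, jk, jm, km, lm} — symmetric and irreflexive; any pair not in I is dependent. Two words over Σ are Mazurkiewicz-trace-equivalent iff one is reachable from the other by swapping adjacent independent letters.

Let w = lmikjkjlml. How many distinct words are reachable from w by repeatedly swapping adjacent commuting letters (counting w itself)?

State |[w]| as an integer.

720

piece 0:l — minimal
piece 1:m — minimal
piece 2:i rests on {1:m}
piece 3:k rests on {0:l}
piece 4:j rests on {0:l}
piece 5:k rests on {3:k}
piece 6:j rests on {4:j}
piece 7:l rests on {5:k, 6:j}
piece 8:m rests on {2:i}
piece 9:l rests on {7:l}
minimal pieces: {0:l, 1:m}
ways to finish when only these pieces remain (= sum over removing one remaining piece with nothing left below it):
  1 left: {8}→1  {9}→1
  2 left: {2,8}→1  {7,9}→1  {8,9}→2
  3 left: {1,2,8}→1  {2,8,9}→3  {5,7,9}→1  {6,7,9}→1  {7,8,9}→3
  4 left: {1,2,8,9}→4  {2,7,8,9}→6  {3,5,7,9}→1  {4,6,7,9}→1  {5,6,7,9}→2  {5,7,8,9}→4  {6,7,8,9}→4
  5 left: {1,2,7,8,9}→10  {2,5,7,8,9}→10  {2,6,7,8,9}→10  {3,5,6,7,9}→3  {3,5,7,8,9}→5  {4,5,6,7,9}→3  {4,6,7,8,9}→5  {5,6,7,8,9}→10
  6 left: {1,2,5,7,8,9}→20  {1,2,6,7,8,9}→20  {2,3,5,7,8,9}→15  {2,4,6,7,8,9}→15  {2,5,6,7,8,9}→30  {3,4,5,6,7,9}→6  {3,5,6,7,8,9}→18  {4,5,6,7,8,9}→18
  7 left: {0,3,4,5,6,7,9}→6  {1,2,3,5,7,8,9}→35  {1,2,4,6,7,8,9}→35  {1,2,5,6,7,8,9}→70  {2,3,5,6,7,8,9}→63  {2,4,5,6,7,8,9}→63  {3,4,5,6,7,8,9}→42
  8 left: {0,3,4,5,6,7,8,9}→48  {1,2,3,5,6,7,8,9}→168  {1,2,4,5,6,7,8,9}→168  {2,3,4,5,6,7,8,9}→168
  placing 0:l first → 504 extensions
  placing 1:m first → 216 extensions
total linear extensions = 720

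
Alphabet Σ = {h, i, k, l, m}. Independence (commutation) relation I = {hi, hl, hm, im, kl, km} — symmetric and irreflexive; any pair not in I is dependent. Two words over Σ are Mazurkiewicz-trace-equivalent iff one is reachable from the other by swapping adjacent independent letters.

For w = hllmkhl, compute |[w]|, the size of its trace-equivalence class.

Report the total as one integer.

35

0(h) covers ∅
1(l) covers ∅
2(l) covers 1:l
3(m) covers 2:l
4(k) covers 0:h
5(h) covers 4:k
6(l) covers 3:m
floor of heap: 0:h, 1:l
completions by unplaced set U, small U first (add the entries for U minus each lowest piece of U):
  |U|=1: {5}:1  {6}:1
  |U|=2: {3,6}:1  {4,5}:1  {5,6}:2
  |U|=3: {0,4,5}:1  {2,3,6}:1  {3,5,6}:3  {4,5,6}:3
  |U|=4: {0,4,5,6}:4  {1,2,3,6}:1  {2,3,5,6}:4  {3,4,5,6}:6
  |U|=5: {0,3,4,5,6}:10  {1,2,3,5,6}:5  {2,3,4,5,6}:10
  start at 0(h): 15
  start at 1(l): 20
sum over floor = 35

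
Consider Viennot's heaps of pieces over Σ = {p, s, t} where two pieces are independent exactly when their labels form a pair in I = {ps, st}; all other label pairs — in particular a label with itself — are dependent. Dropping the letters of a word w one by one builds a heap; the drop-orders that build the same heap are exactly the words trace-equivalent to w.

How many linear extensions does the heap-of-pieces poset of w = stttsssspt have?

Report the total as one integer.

piece 0:s — minimal
piece 1:t — minimal
piece 2:t rests on {1:t}
piece 3:t rests on {2:t}
piece 4:s rests on {0:s}
piece 5:s rests on {4:s}
piece 6:s rests on {5:s}
piece 7:s rests on {6:s}
piece 8:p rests on {3:t}
piece 9:t rests on {8:p}
minimal pieces: {0:s, 1:t}
ways to finish when only these pieces remain (= sum over removing one remaining piece with nothing left below it):
  1 left: {7}→1  {9}→1
  2 left: {6,7}→1  {7,9}→2  {8,9}→1
  3 left: {3,8,9}→1  {5,6,7}→1  {6,7,9}→3  {7,8,9}→3
  4 left: {2,3,8,9}→1  {3,7,8,9}→4  {4,5,6,7}→1  {5,6,7,9}→4  {6,7,8,9}→6
  5 left: {0,4,5,6,7}→1  {1,2,3,8,9}→1  {2,3,7,8,9}→5  {3,6,7,8,9}→10  {4,5,6,7,9}→5  {5,6,7,8,9}→10
  6 left: {0,4,5,6,7,9}→6  {1,2,3,7,8,9}→6  {2,3,6,7,8,9}→15  {3,5,6,7,8,9}→20  {4,5,6,7,8,9}→15
  7 left: {0,4,5,6,7,8,9}→21  {1,2,3,6,7,8,9}→21  {2,3,5,6,7,8,9}→35  {3,4,5,6,7,8,9}→35
  8 left: {0,3,4,5,6,7,8,9}→56  {1,2,3,5,6,7,8,9}→56  {2,3,4,5,6,7,8,9}→70
  placing 0:s first → 126 extensions
  placing 1:t first → 126 extensions
total linear extensions = 252

252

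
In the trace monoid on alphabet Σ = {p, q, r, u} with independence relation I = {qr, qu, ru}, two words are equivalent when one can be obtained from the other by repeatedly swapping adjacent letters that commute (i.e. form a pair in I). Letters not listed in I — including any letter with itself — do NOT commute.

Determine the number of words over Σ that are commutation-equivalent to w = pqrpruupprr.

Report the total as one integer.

6

#0=p has no predecessor
#1=q depends on [0:p]
#2=r depends on [0:p]
#3=p depends on [1:q, 2:r]
#4=r depends on [3:p]
#5=u depends on [3:p]
#6=u depends on [5:u]
#7=p depends on [4:r, 6:u]
#8=p depends on [7:p]
#9=r depends on [8:p]
#10=r depends on [9:r]
sources: [0:p]
N(rest) = Σ N(rest − s) over sources s of rest; N(one piece) = 1:
  size 1 → [10]=1
  size 2 → [9,10]=1
  size 3 → [8,9,10]=1
  size 4 → [7,8,9,10]=1
  size 5 → [4,7,8,9,10]=1  [6,7,8,9,10]=1
  size 6 → [4,6,7,8,9,10]=2  [5,6,7,8,9,10]=1
  size 7 → [4,5,6,7,8,9,10]=3
  size 8 → [3,4,5,6,7,8,9,10]=3
  size 9 → [1,3,4,5,6,7,8,9,10]=3  [2,3,4,5,6,7,8,9,10]=3
  first=0(p) contributes 6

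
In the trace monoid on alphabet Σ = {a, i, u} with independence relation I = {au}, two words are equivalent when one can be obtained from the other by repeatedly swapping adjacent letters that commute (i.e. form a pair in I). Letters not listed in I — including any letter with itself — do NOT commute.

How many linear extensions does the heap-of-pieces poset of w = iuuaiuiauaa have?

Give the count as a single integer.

piece 0:i — minimal
piece 1:u rests on {0:i}
piece 2:u rests on {1:u}
piece 3:a rests on {0:i}
piece 4:i rests on {2:u, 3:a}
piece 5:u rests on {4:i}
piece 6:i rests on {5:u}
piece 7:a rests on {6:i}
piece 8:u rests on {6:i}
piece 9:a rests on {7:a}
piece 10:a rests on {9:a}
minimal pieces: {0:i}
ways to finish when only these pieces remain (= sum over removing one remaining piece with nothing left below it):
  1 left: {8}→1  {10}→1
  2 left: {8,10}→2  {9,10}→1
  3 left: {7,9,10}→1  {8,9,10}→3
  4 left: {7,8,9,10}→4
  5 left: {6,7,8,9,10}→4
  6 left: {5,6,7,8,9,10}→4
  7 left: {4,5,6,7,8,9,10}→4
  8 left: {2,4,5,6,7,8,9,10}→4  {3,4,5,6,7,8,9,10}→4
  9 left: {1,2,4,5,6,7,8,9,10}→4  {2,3,4,5,6,7,8,9,10}→8
  placing 0:i first → 12 extensions

12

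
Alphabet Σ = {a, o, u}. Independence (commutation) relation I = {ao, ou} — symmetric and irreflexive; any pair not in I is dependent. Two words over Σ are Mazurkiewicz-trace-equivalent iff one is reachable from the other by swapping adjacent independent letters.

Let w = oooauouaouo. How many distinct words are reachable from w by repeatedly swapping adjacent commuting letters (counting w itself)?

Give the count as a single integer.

462

#0=o has no predecessor
#1=o depends on [0:o]
#2=o depends on [1:o]
#3=a has no predecessor
#4=u depends on [3:a]
#5=o depends on [2:o]
#6=u depends on [4:u]
#7=a depends on [6:u]
#8=o depends on [5:o]
#9=u depends on [7:a]
#10=o depends on [8:o]
sources: [0:o, 3:a]
N(rest) = Σ N(rest − s) over sources s of rest; N(one piece) = 1:
  size 1 → [9]=1  [10]=1
  size 2 → [7,9]=1  [8,10]=1  [9,10]=2
  size 3 → [5,8,10]=1  [6,7,9]=1  [7,9,10]=3  [8,9,10]=3
  size 4 → [2,5,8,10]=1  [4,6,7,9]=1  [5,8,9,10]=4  [6,7,9,10]=4  [7,8,9,10]=6
  size 5 → [1,2,5,8,10]=1  [2,5,8,9,10]=5  [3,4,6,7,9]=1  [4,6,7,9,10]=5  [5,7,8,9,10]=10  [6,7,8,9,10]=10
  size 6 → [0,1,2,5,8,10]=1  [1,2,5,8,9,10]=6  [2,5,7,8,9,10]=15  [3,4,6,7,9,10]=6  [4,6,7,8,9,10]=15  [5,6,7,8,9,10]=20
  size 7 → [0,1,2,5,8,9,10]=7  [1,2,5,7,8,9,10]=21  [2,5,6,7,8,9,10]=35  [3,4,6,7,8,9,10]=21  [4,5,6,7,8,9,10]=35
  size 8 → [0,1,2,5,7,8,9,10]=28  [1,2,5,6,7,8,9,10]=56  [2,4,5,6,7,8,9,10]=70  [3,4,5,6,7,8,9,10]=56
  size 9 → [0,1,2,5,6,7,8,9,10]=84  [1,2,4,5,6,7,8,9,10]=126  [2,3,4,5,6,7,8,9,10]=126
  first=0(o) contributes 252
  first=3(a) contributes 210
|[w]| = 462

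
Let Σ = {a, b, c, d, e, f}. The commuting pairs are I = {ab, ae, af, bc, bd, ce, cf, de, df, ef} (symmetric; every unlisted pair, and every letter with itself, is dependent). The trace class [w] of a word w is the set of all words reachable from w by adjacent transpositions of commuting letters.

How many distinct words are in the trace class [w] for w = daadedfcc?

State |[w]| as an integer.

piece 0:d — minimal
piece 1:a rests on {0:d}
piece 2:a rests on {1:a}
piece 3:d rests on {2:a}
piece 4:e — minimal
piece 5:d rests on {3:d}
piece 6:f — minimal
piece 7:c rests on {5:d}
piece 8:c rests on {7:c}
minimal pieces: {0:d, 4:e, 6:f}
ways to finish when only these pieces remain (= sum over removing one remaining piece with nothing left below it):
  1 left: {4}→1  {6}→1  {8}→1
  2 left: {4,6}→2  {4,8}→2  {6,8}→2  {7,8}→1
  3 left: {4,6,8}→6  {4,7,8}→3  {5,7,8}→1  {6,7,8}→3
  4 left: {3,5,7,8}→1  {4,5,7,8}→4  {4,6,7,8}→12  {5,6,7,8}→4
  5 left: {2,3,5,7,8}→1  {3,4,5,7,8}→5  {3,5,6,7,8}→5  {4,5,6,7,8}→20
  6 left: {1,2,3,5,7,8}→1  {2,3,4,5,7,8}→6  {2,3,5,6,7,8}→6  {3,4,5,6,7,8}→30
  7 left: {0,1,2,3,5,7,8}→1  {1,2,3,4,5,7,8}→7  {1,2,3,5,6,7,8}→7  {2,3,4,5,6,7,8}→42
  placing 0:d first → 56 extensions
  placing 4:e first → 8 extensions
  placing 6:f first → 8 extensions
total linear extensions = 72

72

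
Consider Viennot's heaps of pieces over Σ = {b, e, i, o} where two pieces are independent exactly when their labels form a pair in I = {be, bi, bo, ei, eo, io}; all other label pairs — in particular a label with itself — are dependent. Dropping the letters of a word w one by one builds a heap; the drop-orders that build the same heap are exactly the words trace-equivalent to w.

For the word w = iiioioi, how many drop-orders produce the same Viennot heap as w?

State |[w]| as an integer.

piece 0:i — minimal
piece 1:i rests on {0:i}
piece 2:i rests on {1:i}
piece 3:o — minimal
piece 4:i rests on {2:i}
piece 5:o rests on {3:o}
piece 6:i rests on {4:i}
minimal pieces: {0:i, 3:o}
ways to finish when only these pieces remain (= sum over removing one remaining piece with nothing left below it):
  1 left: {5}→1  {6}→1
  2 left: {3,5}→1  {4,6}→1  {5,6}→2
  3 left: {2,4,6}→1  {3,5,6}→3  {4,5,6}→3
  4 left: {1,2,4,6}→1  {2,4,5,6}→4  {3,4,5,6}→6
  5 left: {0,1,2,4,6}→1  {1,2,4,5,6}→5  {2,3,4,5,6}→10
  placing 0:i first → 15 extensions
  placing 3:o first → 6 extensions
total linear extensions = 21

21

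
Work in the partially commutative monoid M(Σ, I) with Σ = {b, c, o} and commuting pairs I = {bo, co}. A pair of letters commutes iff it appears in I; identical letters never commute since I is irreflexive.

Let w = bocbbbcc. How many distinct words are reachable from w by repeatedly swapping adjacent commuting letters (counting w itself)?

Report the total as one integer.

0(b) covers ∅
1(o) covers ∅
2(c) covers 0:b
3(b) covers 2:c
4(b) covers 3:b
5(b) covers 4:b
6(c) covers 5:b
7(c) covers 6:c
floor of heap: 0:b, 1:o
completions by unplaced set U, small U first (add the entries for U minus each lowest piece of U):
  |U|=1: {1}:1  {7}:1
  |U|=2: {1,7}:2  {6,7}:1
  |U|=3: {1,6,7}:3  {5,6,7}:1
  |U|=4: {1,5,6,7}:4  {4,5,6,7}:1
  |U|=5: {1,4,5,6,7}:5  {3,4,5,6,7}:1
  |U|=6: {1,3,4,5,6,7}:6  {2,3,4,5,6,7}:1
  start at 0(b): 7
  start at 1(o): 1
sum over floor = 8

8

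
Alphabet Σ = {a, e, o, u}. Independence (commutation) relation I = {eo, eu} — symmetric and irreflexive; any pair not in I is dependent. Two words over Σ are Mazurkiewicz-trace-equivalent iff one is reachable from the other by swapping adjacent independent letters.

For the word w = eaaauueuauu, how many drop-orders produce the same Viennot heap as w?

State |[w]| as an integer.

4

#0=e has no predecessor
#1=a depends on [0:e]
#2=a depends on [1:a]
#3=a depends on [2:a]
#4=u depends on [3:a]
#5=u depends on [4:u]
#6=e depends on [3:a]
#7=u depends on [5:u]
#8=a depends on [6:e, 7:u]
#9=u depends on [8:a]
#10=u depends on [9:u]
sources: [0:e]
N(rest) = Σ N(rest − s) over sources s of rest; N(one piece) = 1:
  size 1 → [10]=1
  size 2 → [9,10]=1
  size 3 → [8,9,10]=1
  size 4 → [6,8,9,10]=1  [7,8,9,10]=1
  size 5 → [5,7,8,9,10]=1  [6,7,8,9,10]=2
  size 6 → [4,5,7,8,9,10]=1  [5,6,7,8,9,10]=3
  size 7 → [4,5,6,7,8,9,10]=4
  size 8 → [3,4,5,6,7,8,9,10]=4
  size 9 → [2,3,4,5,6,7,8,9,10]=4
  first=0(e) contributes 4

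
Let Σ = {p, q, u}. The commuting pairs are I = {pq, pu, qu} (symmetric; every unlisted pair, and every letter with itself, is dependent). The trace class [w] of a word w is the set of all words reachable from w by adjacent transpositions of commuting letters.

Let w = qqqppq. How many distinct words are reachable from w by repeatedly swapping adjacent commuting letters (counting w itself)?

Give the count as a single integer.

#0=q has no predecessor
#1=q depends on [0:q]
#2=q depends on [1:q]
#3=p has no predecessor
#4=p depends on [3:p]
#5=q depends on [2:q]
sources: [0:q, 3:p]
N(rest) = Σ N(rest − s) over sources s of rest; N(one piece) = 1:
  size 1 → [4]=1  [5]=1
  size 2 → [2,5]=1  [3,4]=1  [4,5]=2
  size 3 → [1,2,5]=1  [2,4,5]=3  [3,4,5]=3
  size 4 → [0,1,2,5]=1  [1,2,4,5]=4  [2,3,4,5]=6
  first=0(q) contributes 10
  first=3(p) contributes 5
|[w]| = 15

15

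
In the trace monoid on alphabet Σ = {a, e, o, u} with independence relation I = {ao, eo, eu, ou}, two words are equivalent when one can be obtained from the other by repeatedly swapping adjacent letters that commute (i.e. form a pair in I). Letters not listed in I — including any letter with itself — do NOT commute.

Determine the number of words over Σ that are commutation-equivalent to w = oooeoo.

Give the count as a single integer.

drop 0:o onto floor
drop 1:o onto {0:o}
drop 2:o onto {1:o}
drop 3:e onto floor
drop 4:o onto {2:o}
drop 5:o onto {4:o}
ground layer = {0:o, 3:e}
drop-orders for the pieces not yet dropped (sum over which currently-grounded one goes next):
  1 to go: {3} 1  {5} 1
  2 to go: {3,5} 2  {4,5} 1
  3 to go: {2,4,5} 1  {3,4,5} 3
  4 to go: {1,2,4,5} 1  {2,3,4,5} 4
  if 0:o drops first: 5 orders
  if 3:e drops first: 1 orders
heap linearizations: 6

6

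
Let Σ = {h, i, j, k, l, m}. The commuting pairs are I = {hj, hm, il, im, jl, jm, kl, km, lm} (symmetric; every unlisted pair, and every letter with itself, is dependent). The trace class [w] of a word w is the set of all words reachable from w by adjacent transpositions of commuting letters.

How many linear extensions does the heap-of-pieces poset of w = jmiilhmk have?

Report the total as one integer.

112

drop 0:j onto floor
drop 1:m onto floor
drop 2:i onto {0:j}
drop 3:i onto {2:i}
drop 4:l onto floor
drop 5:h onto {3:i, 4:l}
drop 6:m onto {1:m}
drop 7:k onto {5:h}
ground layer = {0:j, 1:m, 4:l}
drop-orders for the pieces not yet dropped (sum over which currently-grounded one goes next):
  1 to go: {6} 1  {7} 1
  2 to go: {1,6} 1  {5,7} 1  {6,7} 2
  3 to go: {1,6,7} 3  {3,5,7} 1  {4,5,7} 1  {5,6,7} 3
  4 to go: {1,5,6,7} 6  {2,3,5,7} 1  {3,4,5,7} 2  {3,5,6,7} 4  {4,5,6,7} 4
  5 to go: {0,2,3,5,7} 1  {1,3,5,6,7} 10  {1,4,5,6,7} 10  {2,3,4,5,7} 3  {2,3,5,6,7} 5  {3,4,5,6,7} 10
  6 to go: {0,2,3,4,5,7} 4  {0,2,3,5,6,7} 6  {1,2,3,5,6,7} 15  {1,3,4,5,6,7} 30  {2,3,4,5,6,7} 18
  if 0:j drops first: 63 orders
  if 1:m drops first: 28 orders
  if 4:l drops first: 21 orders
heap linearizations: 112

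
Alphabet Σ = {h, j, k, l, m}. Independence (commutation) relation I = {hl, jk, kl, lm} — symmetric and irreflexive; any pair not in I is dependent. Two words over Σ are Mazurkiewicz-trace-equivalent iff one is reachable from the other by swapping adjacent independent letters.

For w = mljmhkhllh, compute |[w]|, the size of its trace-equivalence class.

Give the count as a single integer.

42

#0=m has no predecessor
#1=l has no predecessor
#2=j depends on [0:m, 1:l]
#3=m depends on [2:j]
#4=h depends on [3:m]
#5=k depends on [4:h]
#6=h depends on [5:k]
#7=l depends on [2:j]
#8=l depends on [7:l]
#9=h depends on [6:h]
sources: [0:m, 1:l]
N(rest) = Σ N(rest − s) over sources s of rest; N(one piece) = 1:
  size 1 → [8]=1  [9]=1
  size 2 → [6,9]=1  [7,8]=1  [8,9]=2
  size 3 → [5,6,9]=1  [6,8,9]=3  [7,8,9]=3
  size 4 → [4,5,6,9]=1  [5,6,8,9]=4  [6,7,8,9]=6
  size 5 → [3,4,5,6,9]=1  [4,5,6,8,9]=5  [5,6,7,8,9]=10
  size 6 → [3,4,5,6,8,9]=6  [4,5,6,7,8,9]=15
  size 7 → [3,4,5,6,7,8,9]=21
  size 8 → [2,3,4,5,6,7,8,9]=21
  first=0(m) contributes 21
  first=1(l) contributes 21
|[w]| = 42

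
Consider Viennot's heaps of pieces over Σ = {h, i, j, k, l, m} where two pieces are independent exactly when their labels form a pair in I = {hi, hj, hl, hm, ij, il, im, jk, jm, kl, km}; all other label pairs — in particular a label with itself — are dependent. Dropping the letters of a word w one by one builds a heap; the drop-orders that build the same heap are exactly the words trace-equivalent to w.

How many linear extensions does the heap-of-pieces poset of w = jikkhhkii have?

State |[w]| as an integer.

piece 0:j — minimal
piece 1:i — minimal
piece 2:k rests on {1:i}
piece 3:k rests on {2:k}
piece 4:h rests on {3:k}
piece 5:h rests on {4:h}
piece 6:k rests on {5:h}
piece 7:i rests on {6:k}
piece 8:i rests on {7:i}
minimal pieces: {0:j, 1:i}
ways to finish when only these pieces remain (= sum over removing one remaining piece with nothing left below it):
  1 left: {0}→1  {8}→1
  2 left: {0,8}→2  {7,8}→1
  3 left: {0,7,8}→3  {6,7,8}→1
  4 left: {0,6,7,8}→4  {5,6,7,8}→1
  5 left: {0,5,6,7,8}→5  {4,5,6,7,8}→1
  6 left: {0,4,5,6,7,8}→6  {3,4,5,6,7,8}→1
  7 left: {0,3,4,5,6,7,8}→7  {2,3,4,5,6,7,8}→1
  placing 0:j first → 1 extensions
  placing 1:i first → 8 extensions
total linear extensions = 9

9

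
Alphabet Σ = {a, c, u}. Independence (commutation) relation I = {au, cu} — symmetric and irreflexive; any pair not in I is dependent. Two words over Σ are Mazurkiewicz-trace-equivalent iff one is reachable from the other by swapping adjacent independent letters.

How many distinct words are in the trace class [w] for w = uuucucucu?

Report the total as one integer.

drop 0:u onto floor
drop 1:u onto {0:u}
drop 2:u onto {1:u}
drop 3:c onto floor
drop 4:u onto {2:u}
drop 5:c onto {3:c}
drop 6:u onto {4:u}
drop 7:c onto {5:c}
drop 8:u onto {6:u}
ground layer = {0:u, 3:c}
drop-orders for the pieces not yet dropped (sum over which currently-grounded one goes next):
  1 to go: {7} 1  {8} 1
  2 to go: {5,7} 1  {6,8} 1  {7,8} 2
  3 to go: {3,5,7} 1  {4,6,8} 1  {5,7,8} 3  {6,7,8} 3
  4 to go: {2,4,6,8} 1  {3,5,7,8} 4  {4,6,7,8} 4  {5,6,7,8} 6
  5 to go: {1,2,4,6,8} 1  {2,4,6,7,8} 5  {3,5,6,7,8} 10  {4,5,6,7,8} 10
  6 to go: {0,1,2,4,6,8} 1  {1,2,4,6,7,8} 6  {2,4,5,6,7,8} 15  {3,4,5,6,7,8} 20
  7 to go: {0,1,2,4,6,7,8} 7  {1,2,4,5,6,7,8} 21  {2,3,4,5,6,7,8} 35
  if 0:u drops first: 56 orders
  if 3:c drops first: 28 orders
heap linearizations: 84

84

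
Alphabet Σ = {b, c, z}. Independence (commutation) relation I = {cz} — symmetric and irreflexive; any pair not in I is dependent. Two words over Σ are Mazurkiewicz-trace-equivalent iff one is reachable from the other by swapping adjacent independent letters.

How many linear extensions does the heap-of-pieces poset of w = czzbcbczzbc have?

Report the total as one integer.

#0=c has no predecessor
#1=z has no predecessor
#2=z depends on [1:z]
#3=b depends on [0:c, 2:z]
#4=c depends on [3:b]
#5=b depends on [4:c]
#6=c depends on [5:b]
#7=z depends on [5:b]
#8=z depends on [7:z]
#9=b depends on [6:c, 8:z]
#10=c depends on [9:b]
sources: [0:c, 1:z]
N(rest) = Σ N(rest − s) over sources s of rest; N(one piece) = 1:
  size 1 → [10]=1
  size 2 → [9,10]=1
  size 3 → [6,9,10]=1  [8,9,10]=1
  size 4 → [6,8,9,10]=2  [7,8,9,10]=1
  size 5 → [6,7,8,9,10]=3
  size 6 → [5,6,7,8,9,10]=3
  size 7 → [4,5,6,7,8,9,10]=3
  size 8 → [3,4,5,6,7,8,9,10]=3
  size 9 → [0,3,4,5,6,7,8,9,10]=3  [2,3,4,5,6,7,8,9,10]=3
  first=0(c) contributes 3
  first=1(z) contributes 6
|[w]| = 9

9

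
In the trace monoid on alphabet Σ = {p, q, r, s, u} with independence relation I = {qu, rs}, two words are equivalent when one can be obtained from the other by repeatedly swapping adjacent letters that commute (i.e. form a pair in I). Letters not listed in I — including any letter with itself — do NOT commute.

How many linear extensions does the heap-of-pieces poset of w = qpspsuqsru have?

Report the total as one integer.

4

drop 0:q onto floor
drop 1:p onto {0:q}
drop 2:s onto {1:p}
drop 3:p onto {2:s}
drop 4:s onto {3:p}
drop 5:u onto {4:s}
drop 6:q onto {4:s}
drop 7:s onto {5:u, 6:q}
drop 8:r onto {5:u, 6:q}
drop 9:u onto {7:s, 8:r}
ground layer = {0:q}
drop-orders for the pieces not yet dropped (sum over which currently-grounded one goes next):
  1 to go: {9} 1
  2 to go: {7,9} 1  {8,9} 1
  3 to go: {7,8,9} 2
  4 to go: {5,7,8,9} 2  {6,7,8,9} 2
  5 to go: {5,6,7,8,9} 4
  6 to go: {4,5,6,7,8,9} 4
  7 to go: {3,4,5,6,7,8,9} 4
  8 to go: {2,3,4,5,6,7,8,9} 4
  if 0:q drops first: 4 orders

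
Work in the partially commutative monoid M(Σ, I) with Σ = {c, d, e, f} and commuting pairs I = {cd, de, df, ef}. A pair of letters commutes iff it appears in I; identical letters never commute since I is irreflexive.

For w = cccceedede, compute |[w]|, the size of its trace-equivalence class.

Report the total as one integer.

drop 0:c onto floor
drop 1:c onto {0:c}
drop 2:c onto {1:c}
drop 3:c onto {2:c}
drop 4:e onto {3:c}
drop 5:e onto {4:e}
drop 6:d onto floor
drop 7:e onto {5:e}
drop 8:d onto {6:d}
drop 9:e onto {7:e}
ground layer = {0:c, 6:d}
drop-orders for the pieces not yet dropped (sum over which currently-grounded one goes next):
  1 to go: {8} 1  {9} 1
  2 to go: {6,8} 1  {7,9} 1  {8,9} 2
  3 to go: {5,7,9} 1  {6,8,9} 3  {7,8,9} 3
  4 to go: {4,5,7,9} 1  {5,7,8,9} 4  {6,7,8,9} 6
  5 to go: {3,4,5,7,9} 1  {4,5,7,8,9} 5  {5,6,7,8,9} 10
  6 to go: {2,3,4,5,7,9} 1  {3,4,5,7,8,9} 6  {4,5,6,7,8,9} 15
  7 to go: {1,2,3,4,5,7,9} 1  {2,3,4,5,7,8,9} 7  {3,4,5,6,7,8,9} 21
  8 to go: {0,1,2,3,4,5,7,9} 1  {1,2,3,4,5,7,8,9} 8  {2,3,4,5,6,7,8,9} 28
  if 0:c drops first: 36 orders
  if 6:d drops first: 9 orders
heap linearizations: 45

45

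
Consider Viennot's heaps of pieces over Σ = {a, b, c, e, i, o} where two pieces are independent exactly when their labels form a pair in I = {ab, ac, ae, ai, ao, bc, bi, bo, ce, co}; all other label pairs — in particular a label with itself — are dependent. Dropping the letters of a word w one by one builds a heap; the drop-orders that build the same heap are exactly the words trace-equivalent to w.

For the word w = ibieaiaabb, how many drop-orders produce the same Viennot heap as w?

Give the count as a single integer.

1080

piece 0:i — minimal
piece 1:b — minimal
piece 2:i rests on {0:i}
piece 3:e rests on {1:b, 2:i}
piece 4:a — minimal
piece 5:i rests on {3:e}
piece 6:a rests on {4:a}
piece 7:a rests on {6:a}
piece 8:b rests on {3:e}
piece 9:b rests on {8:b}
minimal pieces: {0:i, 1:b, 4:a}
ways to finish when only these pieces remain (= sum over removing one remaining piece with nothing left below it):
  1 left: {5}→1  {7}→1  {9}→1
  2 left: {5,7}→2  {5,9}→2  {6,7}→1  {7,9}→2  {8,9}→1
  3 left: {4,6,7}→1  {5,6,7}→3  {5,7,9}→6  {5,8,9}→3  {6,7,9}→3  {7,8,9}→3
  4 left: {3,5,8,9}→3  {4,5,6,7}→4  {4,6,7,9}→4  {5,6,7,9}→12  {5,7,8,9}→12  {6,7,8,9}→6
  5 left: {1,3,5,8,9}→3  {2,3,5,8,9}→3  {3,5,7,8,9}→15  {4,5,6,7,9}→20  {4,6,7,8,9}→10  {5,6,7,8,9}→30
  6 left: {0,2,3,5,8,9}→3  {1,2,3,5,8,9}→6  {1,3,5,7,8,9}→18  {2,3,5,7,8,9}→18  {3,5,6,7,8,9}→45  {4,5,6,7,8,9}→60
  7 left: {0,1,2,3,5,8,9}→9  {0,2,3,5,7,8,9}→21  {1,2,3,5,7,8,9}→42  {1,3,5,6,7,8,9}→63  {2,3,5,6,7,8,9}→63  {3,4,5,6,7,8,9}→105
  8 left: {0,1,2,3,5,7,8,9}→72  {0,2,3,5,6,7,8,9}→84  {1,2,3,5,6,7,8,9}→168  {1,3,4,5,6,7,8,9}→168  {2,3,4,5,6,7,8,9}→168
  placing 0:i first → 504 extensions
  placing 1:b first → 252 extensions
  placing 4:a first → 324 extensions
total linear extensions = 1080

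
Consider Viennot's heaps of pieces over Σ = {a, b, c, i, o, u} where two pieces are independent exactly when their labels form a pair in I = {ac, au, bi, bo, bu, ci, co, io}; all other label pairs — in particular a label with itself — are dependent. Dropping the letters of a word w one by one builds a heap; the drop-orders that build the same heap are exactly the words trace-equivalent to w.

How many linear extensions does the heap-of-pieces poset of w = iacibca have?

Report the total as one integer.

drop 0:i onto floor
drop 1:a onto {0:i}
drop 2:c onto floor
drop 3:i onto {1:a}
drop 4:b onto {1:a, 2:c}
drop 5:c onto {4:b}
drop 6:a onto {3:i, 4:b}
ground layer = {0:i, 2:c}
drop-orders for the pieces not yet dropped (sum over which currently-grounded one goes next):
  1 to go: {5} 1  {6} 1
  2 to go: {3,6} 1  {5,6} 2
  3 to go: {3,5,6} 3  {4,5,6} 2
  4 to go: {2,4,5,6} 2  {3,4,5,6} 5
  5 to go: {1,3,4,5,6} 5  {2,3,4,5,6} 7
  if 0:i drops first: 12 orders
  if 2:c drops first: 5 orders
heap linearizations: 17

17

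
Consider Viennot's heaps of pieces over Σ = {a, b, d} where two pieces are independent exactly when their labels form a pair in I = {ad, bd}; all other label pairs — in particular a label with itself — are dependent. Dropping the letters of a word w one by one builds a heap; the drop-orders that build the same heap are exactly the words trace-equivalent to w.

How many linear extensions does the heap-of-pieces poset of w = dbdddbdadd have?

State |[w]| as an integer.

#0=d has no predecessor
#1=b has no predecessor
#2=d depends on [0:d]
#3=d depends on [2:d]
#4=d depends on [3:d]
#5=b depends on [1:b]
#6=d depends on [4:d]
#7=a depends on [5:b]
#8=d depends on [6:d]
#9=d depends on [8:d]
sources: [0:d, 1:b]
N(rest) = Σ N(rest − s) over sources s of rest; N(one piece) = 1:
  size 1 → [7]=1  [9]=1
  size 2 → [5,7]=1  [7,9]=2  [8,9]=1
  size 3 → [1,5,7]=1  [5,7,9]=3  [6,8,9]=1  [7,8,9]=3
  size 4 → [1,5,7,9]=4  [4,6,8,9]=1  [5,7,8,9]=6  [6,7,8,9]=4
  size 5 → [1,5,7,8,9]=10  [3,4,6,8,9]=1  [4,6,7,8,9]=5  [5,6,7,8,9]=10
  size 6 → [1,5,6,7,8,9]=20  [2,3,4,6,8,9]=1  [3,4,6,7,8,9]=6  [4,5,6,7,8,9]=15
  size 7 → [0,2,3,4,6,8,9]=1  [1,4,5,6,7,8,9]=35  [2,3,4,6,7,8,9]=7  [3,4,5,6,7,8,9]=21
  size 8 → [0,2,3,4,6,7,8,9]=8  [1,3,4,5,6,7,8,9]=56  [2,3,4,5,6,7,8,9]=28
  first=0(d) contributes 84
  first=1(b) contributes 36
|[w]| = 120

120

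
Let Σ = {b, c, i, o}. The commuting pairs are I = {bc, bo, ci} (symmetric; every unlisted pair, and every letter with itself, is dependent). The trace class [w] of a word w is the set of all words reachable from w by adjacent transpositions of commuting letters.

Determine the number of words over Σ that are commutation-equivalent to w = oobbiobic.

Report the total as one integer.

piece 0:o — minimal
piece 1:o rests on {0:o}
piece 2:b — minimal
piece 3:b rests on {2:b}
piece 4:i rests on {1:o, 3:b}
piece 5:o rests on {4:i}
piece 6:b rests on {4:i}
piece 7:i rests on {5:o, 6:b}
piece 8:c rests on {5:o}
minimal pieces: {0:o, 2:b}
ways to finish when only these pieces remain (= sum over removing one remaining piece with nothing left below it):
  1 left: {7}→1  {8}→1
  2 left: {6,7}→1  {7,8}→2
  3 left: {5,7,8}→2  {6,7,8}→3
  4 left: {5,6,7,8}→5
  5 left: {4,5,6,7,8}→5
  6 left: {1,4,5,6,7,8}→5  {3,4,5,6,7,8}→5
  7 left: {0,1,4,5,6,7,8}→5  {1,3,4,5,6,7,8}→10  {2,3,4,5,6,7,8}→5
  placing 0:o first → 15 extensions
  placing 2:b first → 15 extensions
total linear extensions = 30

30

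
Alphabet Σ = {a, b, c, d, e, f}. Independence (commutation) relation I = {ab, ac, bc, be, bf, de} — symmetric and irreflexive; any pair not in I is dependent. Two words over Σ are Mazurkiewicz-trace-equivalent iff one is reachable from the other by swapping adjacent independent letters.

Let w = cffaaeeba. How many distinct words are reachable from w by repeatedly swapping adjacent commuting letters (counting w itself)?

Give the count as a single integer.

#0=c has no predecessor
#1=f depends on [0:c]
#2=f depends on [1:f]
#3=a depends on [2:f]
#4=a depends on [3:a]
#5=e depends on [4:a]
#6=e depends on [5:e]
#7=b has no predecessor
#8=a depends on [6:e]
sources: [0:c, 7:b]
N(rest) = Σ N(rest − s) over sources s of rest; N(one piece) = 1:
  size 1 → [7]=1  [8]=1
  size 2 → [6,8]=1  [7,8]=2
  size 3 → [5,6,8]=1  [6,7,8]=3
  size 4 → [4,5,6,8]=1  [5,6,7,8]=4
  size 5 → [3,4,5,6,8]=1  [4,5,6,7,8]=5
  size 6 → [2,3,4,5,6,8]=1  [3,4,5,6,7,8]=6
  size 7 → [1,2,3,4,5,6,8]=1  [2,3,4,5,6,7,8]=7
  first=0(c) contributes 8
  first=7(b) contributes 1
|[w]| = 9

9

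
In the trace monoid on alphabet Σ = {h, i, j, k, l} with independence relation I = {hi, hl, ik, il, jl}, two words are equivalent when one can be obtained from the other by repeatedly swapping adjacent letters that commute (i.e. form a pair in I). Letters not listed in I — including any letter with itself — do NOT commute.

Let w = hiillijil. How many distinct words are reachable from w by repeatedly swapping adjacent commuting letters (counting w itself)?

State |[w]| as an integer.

#0=h has no predecessor
#1=i has no predecessor
#2=i depends on [1:i]
#3=l has no predecessor
#4=l depends on [3:l]
#5=i depends on [2:i]
#6=j depends on [0:h, 5:i]
#7=i depends on [6:j]
#8=l depends on [4:l]
sources: [0:h, 1:i, 3:l]
N(rest) = Σ N(rest − s) over sources s of rest; N(one piece) = 1:
  size 1 → [7]=1  [8]=1
  size 2 → [4,8]=1  [6,7]=1  [7,8]=2
  size 3 → [0,6,7]=1  [3,4,8]=1  [4,7,8]=3  [5,6,7]=1  [6,7,8]=3
  size 4 → [0,5,6,7]=2  [0,6,7,8]=4  [2,5,6,7]=1  [3,4,7,8]=4  [4,6,7,8]=6  [5,6,7,8]=4
  size 5 → [0,2,5,6,7]=3  [0,4,6,7,8]=10  [0,5,6,7,8]=10  [1,2,5,6,7]=1  [2,5,6,7,8]=5  [3,4,6,7,8]=10  [4,5,6,7,8]=10
  size 6 → [0,1,2,5,6,7]=4  [0,2,5,6,7,8]=18  [0,3,4,6,7,8]=20  [0,4,5,6,7,8]=30  [1,2,5,6,7,8]=6  [2,4,5,6,7,8]=15  [3,4,5,6,7,8]=20
  size 7 → [0,1,2,5,6,7,8]=28  [0,2,4,5,6,7,8]=63  [0,3,4,5,6,7,8]=70  [1,2,4,5,6,7,8]=21  [2,3,4,5,6,7,8]=35
  first=0(h) contributes 56
  first=1(i) contributes 168
  first=3(l) contributes 112
|[w]| = 336

336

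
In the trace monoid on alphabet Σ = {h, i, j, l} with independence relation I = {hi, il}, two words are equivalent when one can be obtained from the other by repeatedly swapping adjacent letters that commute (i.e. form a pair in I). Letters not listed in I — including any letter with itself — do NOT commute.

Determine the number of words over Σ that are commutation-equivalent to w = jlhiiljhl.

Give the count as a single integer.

drop 0:j onto floor
drop 1:l onto {0:j}
drop 2:h onto {1:l}
drop 3:i onto {0:j}
drop 4:i onto {3:i}
drop 5:l onto {2:h}
drop 6:j onto {4:i, 5:l}
drop 7:h onto {6:j}
drop 8:l onto {7:h}
ground layer = {0:j}
drop-orders for the pieces not yet dropped (sum over which currently-grounded one goes next):
  1 to go: {8} 1
  2 to go: {7,8} 1
  3 to go: {6,7,8} 1
  4 to go: {4,6,7,8} 1  {5,6,7,8} 1
  5 to go: {2,5,6,7,8} 1  {3,4,6,7,8} 1  {4,5,6,7,8} 2
  6 to go: {1,2,5,6,7,8} 1  {2,4,5,6,7,8} 3  {3,4,5,6,7,8} 3
  7 to go: {1,2,4,5,6,7,8} 4  {2,3,4,5,6,7,8} 6
  if 0:j drops first: 10 orders

10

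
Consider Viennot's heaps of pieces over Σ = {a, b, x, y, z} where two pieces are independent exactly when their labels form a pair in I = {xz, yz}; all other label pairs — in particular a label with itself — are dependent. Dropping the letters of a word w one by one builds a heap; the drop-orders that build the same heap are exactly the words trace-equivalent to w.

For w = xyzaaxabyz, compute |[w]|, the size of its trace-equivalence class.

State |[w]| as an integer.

0(x) covers ∅
1(y) covers 0:x
2(z) covers ∅
3(a) covers 1:y, 2:z
4(a) covers 3:a
5(x) covers 4:a
6(a) covers 5:x
7(b) covers 6:a
8(y) covers 7:b
9(z) covers 7:b
floor of heap: 0:x, 2:z
completions by unplaced set U, small U first (add the entries for U minus each lowest piece of U):
  |U|=1: {8}:1  {9}:1
  |U|=2: {8,9}:2
  |U|=3: {7,8,9}:2
  |U|=4: {6,7,8,9}:2
  |U|=5: {5,6,7,8,9}:2
  |U|=6: {4,5,6,7,8,9}:2
  |U|=7: {3,4,5,6,7,8,9}:2
  |U|=8: {1,3,4,5,6,7,8,9}:2  {2,3,4,5,6,7,8,9}:2
  start at 0(x): 4
  start at 2(z): 2
sum over floor = 6

6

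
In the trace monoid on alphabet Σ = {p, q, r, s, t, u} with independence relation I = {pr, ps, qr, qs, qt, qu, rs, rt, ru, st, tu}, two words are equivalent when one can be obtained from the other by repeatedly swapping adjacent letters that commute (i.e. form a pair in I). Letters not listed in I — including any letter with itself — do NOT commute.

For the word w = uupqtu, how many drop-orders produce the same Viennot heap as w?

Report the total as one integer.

6

piece 0:u — minimal
piece 1:u rests on {0:u}
piece 2:p rests on {1:u}
piece 3:q rests on {2:p}
piece 4:t rests on {2:p}
piece 5:u rests on {2:p}
minimal pieces: {0:u}
ways to finish when only these pieces remain (= sum over removing one remaining piece with nothing left below it):
  1 left: {3}→1  {4}→1  {5}→1
  2 left: {3,4}→2  {3,5}→2  {4,5}→2
  3 left: {3,4,5}→6
  4 left: {2,3,4,5}→6
  placing 0:u first → 6 extensions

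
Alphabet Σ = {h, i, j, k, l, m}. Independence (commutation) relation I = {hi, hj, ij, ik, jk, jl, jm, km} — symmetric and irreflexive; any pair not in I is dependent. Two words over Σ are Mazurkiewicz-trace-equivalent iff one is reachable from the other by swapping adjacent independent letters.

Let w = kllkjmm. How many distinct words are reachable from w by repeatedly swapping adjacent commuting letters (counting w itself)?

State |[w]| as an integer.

21

piece 0:k — minimal
piece 1:l rests on {0:k}
piece 2:l rests on {1:l}
piece 3:k rests on {2:l}
piece 4:j — minimal
piece 5:m rests on {2:l}
piece 6:m rests on {5:m}
minimal pieces: {0:k, 4:j}
ways to finish when only these pieces remain (= sum over removing one remaining piece with nothing left below it):
  1 left: {3}→1  {4}→1  {6}→1
  2 left: {3,4}→2  {3,6}→2  {4,6}→2  {5,6}→1
  3 left: {3,4,6}→6  {3,5,6}→3  {4,5,6}→3
  4 left: {2,3,5,6}→3  {3,4,5,6}→12
  5 left: {1,2,3,5,6}→3  {2,3,4,5,6}→15
  placing 0:k first → 18 extensions
  placing 4:j first → 3 extensions
total linear extensions = 21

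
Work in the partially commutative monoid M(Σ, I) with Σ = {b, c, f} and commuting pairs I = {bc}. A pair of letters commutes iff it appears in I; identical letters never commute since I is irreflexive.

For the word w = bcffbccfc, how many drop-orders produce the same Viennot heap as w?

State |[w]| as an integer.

piece 0:b — minimal
piece 1:c — minimal
piece 2:f rests on {0:b, 1:c}
piece 3:f rests on {2:f}
piece 4:b rests on {3:f}
piece 5:c rests on {3:f}
piece 6:c rests on {5:c}
piece 7:f rests on {4:b, 6:c}
piece 8:c rests on {7:f}
minimal pieces: {0:b, 1:c}
ways to finish when only these pieces remain (= sum over removing one remaining piece with nothing left below it):
  1 left: {8}→1
  2 left: {7,8}→1
  3 left: {4,7,8}→1  {6,7,8}→1
  4 left: {4,6,7,8}→2  {5,6,7,8}→1
  5 left: {4,5,6,7,8}→3
  6 left: {3,4,5,6,7,8}→3
  7 left: {2,3,4,5,6,7,8}→3
  placing 0:b first → 3 extensions
  placing 1:c first → 3 extensions
total linear extensions = 6

6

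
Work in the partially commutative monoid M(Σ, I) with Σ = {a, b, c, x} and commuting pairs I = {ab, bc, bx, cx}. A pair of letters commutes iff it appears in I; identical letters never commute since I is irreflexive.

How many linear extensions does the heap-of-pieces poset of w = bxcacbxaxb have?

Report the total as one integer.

piece 0:b — minimal
piece 1:x — minimal
piece 2:c — minimal
piece 3:a rests on {1:x, 2:c}
piece 4:c rests on {3:a}
piece 5:b rests on {0:b}
piece 6:x rests on {3:a}
piece 7:a rests on {4:c, 6:x}
piece 8:x rests on {7:a}
piece 9:b rests on {5:b}
minimal pieces: {0:b, 1:x, 2:c}
ways to finish when only these pieces remain (= sum over removing one remaining piece with nothing left below it):
  1 left: {8}→1  {9}→1
  2 left: {5,9}→1  {7,8}→1  {8,9}→2
  3 left: {0,5,9}→1  {4,7,8}→1  {5,8,9}→3  {6,7,8}→1  {7,8,9}→3
  4 left: {0,5,8,9}→4  {4,6,7,8}→2  {4,7,8,9}→4  {5,7,8,9}→6  {6,7,8,9}→4
  5 left: {0,5,7,8,9}→10  {3,4,6,7,8}→2  {4,5,7,8,9}→10  {4,6,7,8,9}→10  {5,6,7,8,9}→10
  6 left: {0,4,5,7,8,9}→20  {0,5,6,7,8,9}→20  {1,3,4,6,7,8}→2  {2,3,4,6,7,8}→2  {3,4,6,7,8,9}→12  {4,5,6,7,8,9}→30
  7 left: {0,4,5,6,7,8,9}→70  {1,2,3,4,6,7,8}→4  {1,3,4,6,7,8,9}→14  {2,3,4,6,7,8,9}→14  {3,4,5,6,7,8,9}→42
  8 left: {0,3,4,5,6,7,8,9}→112  {1,2,3,4,6,7,8,9}→32  {1,3,4,5,6,7,8,9}→56  {2,3,4,5,6,7,8,9}→56
  placing 0:b first → 144 extensions
  placing 1:x first → 168 extensions
  placing 2:c first → 168 extensions
total linear extensions = 480

480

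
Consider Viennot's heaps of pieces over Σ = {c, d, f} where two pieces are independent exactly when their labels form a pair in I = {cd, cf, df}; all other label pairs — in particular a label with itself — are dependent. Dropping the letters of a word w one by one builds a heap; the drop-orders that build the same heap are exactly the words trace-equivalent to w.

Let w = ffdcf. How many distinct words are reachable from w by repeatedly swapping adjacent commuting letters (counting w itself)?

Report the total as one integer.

0(f) covers ∅
1(f) covers 0:f
2(d) covers ∅
3(c) covers ∅
4(f) covers 1:f
floor of heap: 0:f, 2:d, 3:c
completions by unplaced set U, small U first (add the entries for U minus each lowest piece of U):
  |U|=1: {2}:1  {3}:1  {4}:1
  |U|=2: {1,4}:1  {2,3}:2  {2,4}:2  {3,4}:2
  |U|=3: {0,1,4}:1  {1,2,4}:3  {1,3,4}:3  {2,3,4}:6
  start at 0(f): 12
  start at 2(d): 4
  start at 3(c): 4
sum over floor = 20

20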